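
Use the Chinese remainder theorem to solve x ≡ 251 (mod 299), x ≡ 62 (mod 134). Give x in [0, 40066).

26862

Write x = 251 + 299·k. Then 299·k ≡ 62 − 251 ≡ 79 (mod 134).
Need 299⁻¹ mod 134. Extended Euclid on (134, 31):
134 = 4×31 + 10
31 = 3×10 + 1
10 = 10×1 + 0
Back-substitute:
1 = 31 − 3·10
1 = −3·134 + 13·31
299⁻¹ ≡ 13 (mod 134), so k ≡ 13·79 ≡ 89 (mod 134).
x = 251 + 299·89 = 26862.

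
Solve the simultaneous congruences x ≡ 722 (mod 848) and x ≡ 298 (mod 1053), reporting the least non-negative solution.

446770

Write x = 722 + 848·k. Then 848·k ≡ 298 − 722 ≡ 629 (mod 1053).
Need 848⁻¹ mod 1053. Extended Euclid on (1053, 848):
1053 = 1×848 + 205
848 = 4×205 + 28
205 = 7×28 + 9
28 = 3×9 + 1
9 = 9×1 + 0
Back-substitute:
1 = 28 − 3·9
1 = −3·205 + 22·28
1 = 22·848 − 91·205
1 = −91·1053 + 113·848
848⁻¹ ≡ 113 (mod 1053), so k ≡ 113·629 ≡ 526 (mod 1053).
x = 722 + 848·526 = 446770.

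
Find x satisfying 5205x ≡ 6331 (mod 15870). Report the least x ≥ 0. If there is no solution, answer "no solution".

no solution

gcd(5205, 15870):
15870 = 3*5205 + 255
5205 = 20*255 + 105
255 = 2*105 + 45
105 = 2*45 + 15
45 = 3*15 + 0
gcd = 15, but 15 ∤ 6331, so the congruence has no solution.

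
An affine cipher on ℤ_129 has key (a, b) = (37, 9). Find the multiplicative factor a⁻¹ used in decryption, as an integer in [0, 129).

7

gcd(129, 37) by repeated division:
129 = 3*37 + 18
37 = 2*18 + 1
18 = 18*1 + 0
The gcd is 1. Working backward:
1 = 37 − 2·18
1 = −2·129 + 7·37
So 37·7 ≡ 1 (mod 129).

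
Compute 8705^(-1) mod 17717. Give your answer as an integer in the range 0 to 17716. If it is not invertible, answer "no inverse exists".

9753

Apply the Euclidean algorithm to 17717 and 8705:
17717 = 2·8705 + 307
8705 = 28·307 + 109
307 = 2·109 + 89
109 = 1·89 + 20
89 = 4·20 + 9
20 = 2·9 + 2
9 = 4·2 + 1
2 = 2·1 + 0
Since gcd(8705, 17717) = 1, back-substitute to write 1 as a combination:
1 = 9 − 4·2
1 = −4·20 + 9·9
1 = 9·89 − 40·20
1 = −40·109 + 49·89
1 = 49·307 − 138·109
1 = −138·8705 + 3913·307
1 = 3913·17717 − 7964·8705
Thus 8705·(-7964) ≡ 1 (mod 17717); reducing, -7964 mod 17717 = 9753.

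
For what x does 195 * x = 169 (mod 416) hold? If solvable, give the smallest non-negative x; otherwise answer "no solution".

First find gcd(195, 416):
416 = 2×195 + 26
195 = 7×26 + 13
26 = 2×13 + 0
gcd = 13 and 13 | 169, so solutions exist. Divide through by 13: 15x ≡ 13 (mod 32).
Now find 15⁻¹ mod 32:
32 = 2·15 + 2
15 = 7·2 + 1
2 = 2·1 + 0
Back-substitute:
1 = 15 − 7·2
1 = −7·32 + 15·15
So 15⁻¹ ≡ 15 (mod 32).
Then x ≡ 15·13 ≡ 3 (mod 32); the smallest non-negative solution is x = 3.

3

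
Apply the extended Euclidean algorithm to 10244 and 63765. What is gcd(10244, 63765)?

Euclidean algorithm:
63765 = 6*10244 + 2301
10244 = 4*2301 + 1040
2301 = 2*1040 + 221
1040 = 4*221 + 156
221 = 1*156 + 65
156 = 2*65 + 26
65 = 2*26 + 13
26 = 2*13 + 0
gcd(10244, 63765) = 13.
Working backward:
13 = 65 − 2·26
13 = −2·156 + 5·65
13 = 5·221 − 7·156
13 = −7·1040 + 33·221
13 = 33·2301 − 73·1040
13 = −73·10244 + 325·2301
13 = 325·63765 − 2023·10244
So 13 = (325)·63765 + (-2023)·10244.

13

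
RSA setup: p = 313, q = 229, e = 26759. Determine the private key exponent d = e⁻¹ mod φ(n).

φ(n) = (p−1)(q−1) = 312·228 = 71136.
Need d with 26759·d ≡ 1 (mod 71136). Apply the extended Euclidean algorithm:
71136 = 2·26759 + 17618
26759 = 1·17618 + 9141
17618 = 1·9141 + 8477
9141 = 1·8477 + 664
8477 = 12·664 + 509
664 = 1·509 + 155
509 = 3·155 + 44
155 = 3·44 + 23
44 = 1·23 + 21
23 = 1·21 + 2
21 = 10·2 + 1
2 = 2·1 + 0
Back-substitute:
1 = 21 − 10·2
1 = −10·23 + 11·21
1 = 11·44 − 21·23
1 = −21·155 + 74·44
1 = 74·509 − 243·155
1 = −243·664 + 317·509
1 = 317·8477 − 4047·664
1 = −4047·9141 + 4364·8477
1 = 4364·17618 − 8411·9141
1 = −8411·26759 + 12775·17618
1 = 12775·71136 − 33961·26759
So 26759·(-33961) ≡ 1 (mod 71136), hence d ≡ -33961 ≡ 37175 (mod 71136).

37175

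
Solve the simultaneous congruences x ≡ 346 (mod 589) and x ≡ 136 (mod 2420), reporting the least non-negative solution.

854396

Write x = 346 + 589·k. Then 589·k ≡ 136 − 346 ≡ 2210 (mod 2420).
Need 589⁻¹ mod 2420. Extended Euclid on (2420, 589):
2420 = 4·589 + 64
589 = 9·64 + 13
64 = 4·13 + 12
13 = 1·12 + 1
12 = 12·1 + 0
Back-substitute:
1 = 13 − 12
1 = −64 + 5·13
1 = 5·589 − 46·64
1 = −46·2420 + 189·589
589⁻¹ ≡ 189 (mod 2420), so k ≡ 189·2210 ≡ 1450 (mod 2420).
x = 346 + 589·1450 = 854396.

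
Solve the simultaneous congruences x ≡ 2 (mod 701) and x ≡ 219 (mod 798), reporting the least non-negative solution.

Write x = 2 + 701·k. Then 701·k ≡ 219 − 2 ≡ 217 (mod 798).
Need 701⁻¹ mod 798. Extended Euclid on (798, 701):
798 = 1×701 + 97
701 = 7×97 + 22
97 = 4×22 + 9
22 = 2×9 + 4
9 = 2×4 + 1
4 = 4×1 + 0
Back-substitute:
1 = 9 − 2·4
1 = −2·22 + 5·9
1 = 5·97 − 22·22
1 = −22·701 + 159·97
1 = 159·798 − 181·701
701⁻¹ ≡ 617 (mod 798), so k ≡ 617·217 ≡ 623 (mod 798).
x = 2 + 701·623 = 436725.

436725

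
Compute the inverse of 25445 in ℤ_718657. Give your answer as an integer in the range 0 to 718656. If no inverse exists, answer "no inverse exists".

549111

Extended Euclidean algorithm:
718657 = 28×25445 + 6197
25445 = 4×6197 + 657
6197 = 9×657 + 284
657 = 2×284 + 89
284 = 3×89 + 17
89 = 5×17 + 4
17 = 4×4 + 1
4 = 4×1 + 0
Since gcd(25445, 718657) = 1, back-substitute to write 1 as a combination:
1 = 17 − 4·4
1 = −4·89 + 21·17
1 = 21·284 − 67·89
1 = −67·657 + 155·284
1 = 155·6197 − 1462·657
1 = −1462·25445 + 6003·6197
1 = 6003·718657 − 169546·25445
Hence 25445⁻¹ ≡ -169546 ≡ 549111 (mod 718657).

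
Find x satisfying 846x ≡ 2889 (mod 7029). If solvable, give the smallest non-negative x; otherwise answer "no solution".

First find gcd(846, 7029):
7029 = 8·846 + 261
846 = 3·261 + 63
261 = 4·63 + 9
63 = 7·9 + 0
gcd = 9 and 9 | 2889, so solutions exist. Divide through by 9: 94x ≡ 321 (mod 781).
Now find 94⁻¹ mod 781:
781 = 8×94 + 29
94 = 3×29 + 7
29 = 4×7 + 1
7 = 7×1 + 0
Back-substitute:
1 = 29 − 4·7
1 = −4·94 + 13·29
1 = 13·781 − 108·94
So 94·(-108) ≡ 1 (mod 781), i.e. 94⁻¹ ≡ 673.
Then x ≡ 673·321 ≡ 477 (mod 781); the smallest non-negative solution is x = 477.

477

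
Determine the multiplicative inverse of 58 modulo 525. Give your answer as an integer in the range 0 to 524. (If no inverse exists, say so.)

Apply the Euclidean algorithm to 525 and 58:
525 = 9·58 + 3
58 = 19·3 + 1
3 = 3·1 + 0
Since gcd(58, 525) = 1, back-substitute to write 1 as a combination:
1 = 58 − 19·3
1 = −19·525 + 172·58
So 58·172 ≡ 1 (mod 525).

172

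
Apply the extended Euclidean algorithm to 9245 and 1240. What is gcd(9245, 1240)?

5

Repeated division:
9245 = 7*1240 + 565
1240 = 2*565 + 110
565 = 5*110 + 15
110 = 7*15 + 5
15 = 3*5 + 0
gcd(9245, 1240) = 5.
Working backward:
5 = 110 − 7·15
5 = −7·565 + 36·110
5 = 36·1240 − 79·565
5 = −79·9245 + 589·1240
So 5 = (-79)·9245 + (589)·1240.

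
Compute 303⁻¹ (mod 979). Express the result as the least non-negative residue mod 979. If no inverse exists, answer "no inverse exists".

937

Run Euclid on (979, 303):
979 = 3×303 + 70
303 = 4×70 + 23
70 = 3×23 + 1
23 = 23×1 + 0
The gcd is 1. Working backward:
1 = 70 − 3·23
1 = −3·303 + 13·70
1 = 13·979 − 42·303
Hence 303⁻¹ ≡ -42 ≡ 937 (mod 979).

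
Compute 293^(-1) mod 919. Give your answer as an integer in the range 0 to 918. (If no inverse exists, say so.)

Run Euclid on (919, 293):
919 = 3*293 + 40
293 = 7*40 + 13
40 = 3*13 + 1
13 = 13*1 + 0
The gcd is 1. Working backward:
1 = 40 − 3·13
1 = −3·293 + 22·40
1 = 22·919 − 69·293
So 293·(-69) ≡ 1 (mod 919), and -69 ≡ 850 (mod 919).

850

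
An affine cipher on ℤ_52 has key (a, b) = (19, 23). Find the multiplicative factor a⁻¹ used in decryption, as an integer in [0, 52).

11

gcd(52, 19) by repeated division:
52 = 2×19 + 14
19 = 1×14 + 5
14 = 2×5 + 4
5 = 1×4 + 1
4 = 4×1 + 0
gcd = 1, so the inverse exists. Back-substitute:
1 = 5 − 4
1 = −14 + 3·5
1 = 3·19 − 4·14
1 = −4·52 + 11·19
So 19·11 ≡ 1 (mod 52).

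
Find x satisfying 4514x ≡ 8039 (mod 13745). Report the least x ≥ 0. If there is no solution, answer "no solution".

First find gcd(4514, 13745):
13745 = 3*4514 + 203
4514 = 22*203 + 48
203 = 4*48 + 11
48 = 4*11 + 4
11 = 2*4 + 3
4 = 1*3 + 1
3 = 3*1 + 0
gcd = 1, so a unique solution mod 13745 exists.
Back-substitute for the Bézout coefficients:
1 = 4 − 3
1 = −11 + 3·4
1 = 3·48 − 13·11
1 = −13·203 + 55·48
1 = 55·4514 − 1223·203
1 = −1223·13745 + 3724·4514
So 4514·(3724) ≡ 1 (mod 13745), giving 4514⁻¹ ≡ 3724.
x ≡ 4514⁻¹·8039 ≡ 3724·8039 ≡ 626 (mod 13745).

626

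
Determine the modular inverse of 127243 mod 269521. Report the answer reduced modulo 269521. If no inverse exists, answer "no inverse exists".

Extended Euclidean algorithm:
269521 = 2×127243 + 15035
127243 = 8×15035 + 6963
15035 = 2×6963 + 1109
6963 = 6×1109 + 309
1109 = 3×309 + 182
309 = 1×182 + 127
182 = 1×127 + 55
127 = 2×55 + 17
55 = 3×17 + 4
17 = 4×4 + 1
4 = 4×1 + 0
The gcd is 1. Working backward:
1 = 17 − 4·4
1 = −4·55 + 13·17
1 = 13·127 − 30·55
1 = −30·182 + 43·127
1 = 43·309 − 73·182
1 = −73·1109 + 262·309
1 = 262·6963 − 1645·1109
1 = −1645·15035 + 3552·6963
1 = 3552·127243 − 30061·15035
1 = −30061·269521 + 63674·127243
So 127243·63674 ≡ 1 (mod 269521).

63674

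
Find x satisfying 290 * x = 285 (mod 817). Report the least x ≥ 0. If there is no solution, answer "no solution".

First find gcd(290, 817):
817 = 2*290 + 237
290 = 1*237 + 53
237 = 4*53 + 25
53 = 2*25 + 3
25 = 8*3 + 1
3 = 3*1 + 0
gcd = 1, so a unique solution mod 817 exists.
Back-substitute for the Bézout coefficients:
1 = 25 − 8·3
1 = −8·53 + 17·25
1 = 17·237 − 76·53
1 = −76·290 + 93·237
1 = 93·817 − 262·290
So 290·(-262) ≡ 1 (mod 817), giving 290⁻¹ ≡ 555.
x ≡ 290⁻¹·285 ≡ 555·285 ≡ 494 (mod 817).

494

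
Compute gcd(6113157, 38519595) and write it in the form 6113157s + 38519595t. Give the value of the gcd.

Euclidean algorithm:
38519595 = 6·6113157 + 1840653
6113157 = 3·1840653 + 591198
1840653 = 3·591198 + 67059
591198 = 8·67059 + 54726
67059 = 1·54726 + 12333
54726 = 4·12333 + 5394
12333 = 2·5394 + 1545
5394 = 3·1545 + 759
1545 = 2·759 + 27
759 = 28·27 + 3
27 = 9·3 + 0
gcd(6113157, 38519595) = 3.
Back-substituting:
3 = 759 − 28·27
3 = −28·1545 + 57·759
3 = 57·5394 − 199·1545
3 = −199·12333 + 455·5394
3 = 455·54726 − 2019·12333
3 = −2019·67059 + 2474·54726
3 = 2474·591198 − 21811·67059
3 = −21811·1840653 + 67907·591198
3 = 67907·6113157 − 225532·1840653
3 = −225532·38519595 + 1421099·6113157
So 3 = (-225532)·38519595 + (1421099)·6113157.

3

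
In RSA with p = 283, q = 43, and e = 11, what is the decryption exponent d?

φ(n) = (p−1)(q−1) = 282·42 = 11844.
Need d with 11·d ≡ 1 (mod 11844). Apply the extended Euclidean algorithm:
11844 = 1076×11 + 8
11 = 1×8 + 3
8 = 2×3 + 2
3 = 1×2 + 1
2 = 2×1 + 0
Back-substitute:
1 = 3 − 2
1 = −8 + 3·3
1 = 3·11 − 4·8
1 = −4·11844 + 4307·11
So 11·4307 ≡ 1 (mod 11844), hence d = 4307.

4307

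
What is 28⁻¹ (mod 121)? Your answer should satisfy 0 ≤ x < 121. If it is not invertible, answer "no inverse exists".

13

Run Euclid on (121, 28):
121 = 4×28 + 9
28 = 3×9 + 1
9 = 9×1 + 0
Since gcd(28, 121) = 1, back-substitute to write 1 as a combination:
1 = 28 − 3·9
1 = −3·121 + 13·28
So 28·13 ≡ 1 (mod 121).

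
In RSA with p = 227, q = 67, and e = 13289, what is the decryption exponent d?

8141

φ(n) = (p−1)(q−1) = 226·66 = 14916.
Need d with 13289·d ≡ 1 (mod 14916). Apply the extended Euclidean algorithm:
14916 = 1*13289 + 1627
13289 = 8*1627 + 273
1627 = 5*273 + 262
273 = 1*262 + 11
262 = 23*11 + 9
11 = 1*9 + 2
9 = 4*2 + 1
2 = 2*1 + 0
Back-substitute:
1 = 9 − 4·2
1 = −4·11 + 5·9
1 = 5·262 − 119·11
1 = −119·273 + 124·262
1 = 124·1627 − 739·273
1 = −739·13289 + 6036·1627
1 = 6036·14916 − 6775·13289
So 13289·(-6775) ≡ 1 (mod 14916), hence d ≡ -6775 ≡ 8141 (mod 14916).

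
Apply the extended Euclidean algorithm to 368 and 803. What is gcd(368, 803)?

1

Apply Euclid's algorithm to 803 and 368:
803 = 2*368 + 67
368 = 5*67 + 33
67 = 2*33 + 1
33 = 33*1 + 0
gcd(368, 803) = 1.
Back-substituting:
1 = 67 − 2·33
1 = −2·368 + 11·67
1 = 11·803 − 24·368
So 1 = (11)·803 + (-24)·368.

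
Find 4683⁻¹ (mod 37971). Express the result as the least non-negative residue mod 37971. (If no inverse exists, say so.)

Euclidean algorithm on 37971, 4683:
37971 = 8·4683 + 507
4683 = 9·507 + 120
507 = 4·120 + 27
120 = 4·27 + 12
27 = 2·12 + 3
12 = 4·3 + 0
Since gcd = 3 > 1, 4683 is not a unit mod 37971.

no inverse exists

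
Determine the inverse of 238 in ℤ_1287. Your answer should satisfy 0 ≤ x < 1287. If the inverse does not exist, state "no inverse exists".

1141

Run Euclid on (1287, 238):
1287 = 5*238 + 97
238 = 2*97 + 44
97 = 2*44 + 9
44 = 4*9 + 8
9 = 1*8 + 1
8 = 8*1 + 0
Since gcd(238, 1287) = 1, back-substitute to write 1 as a combination:
1 = 9 − 8
1 = −44 + 5·9
1 = 5·97 − 11·44
1 = −11·238 + 27·97
1 = 27·1287 − 146·238
Thus 238·(-146) ≡ 1 (mod 1287); reducing, -146 mod 1287 = 1141.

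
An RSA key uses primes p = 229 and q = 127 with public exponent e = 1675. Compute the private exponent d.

25435

φ(n) = (p−1)(q−1) = 228·126 = 28728.
Need d with 1675·d ≡ 1 (mod 28728). Apply the extended Euclidean algorithm:
28728 = 17×1675 + 253
1675 = 6×253 + 157
253 = 1×157 + 96
157 = 1×96 + 61
96 = 1×61 + 35
61 = 1×35 + 26
35 = 1×26 + 9
26 = 2×9 + 8
9 = 1×8 + 1
8 = 8×1 + 0
Back-substitute:
1 = 9 − 8
1 = −26 + 3·9
1 = 3·35 − 4·26
1 = −4·61 + 7·35
1 = 7·96 − 11·61
1 = −11·157 + 18·96
1 = 18·253 − 29·157
1 = −29·1675 + 192·253
1 = 192·28728 − 3293·1675
So 1675·(-3293) ≡ 1 (mod 28728), hence d ≡ -3293 ≡ 25435 (mod 28728).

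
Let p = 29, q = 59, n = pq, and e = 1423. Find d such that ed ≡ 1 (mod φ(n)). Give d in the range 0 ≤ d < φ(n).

φ(n) = (p−1)(q−1) = 28·58 = 1624.
Need d with 1423·d ≡ 1 (mod 1624). Apply the extended Euclidean algorithm:
1624 = 1×1423 + 201
1423 = 7×201 + 16
201 = 12×16 + 9
16 = 1×9 + 7
9 = 1×7 + 2
7 = 3×2 + 1
2 = 2×1 + 0
Back-substitute:
1 = 7 − 3·2
1 = −3·9 + 4·7
1 = 4·16 − 7·9
1 = −7·201 + 88·16
1 = 88·1423 − 623·201
1 = −623·1624 + 711·1423
So 1423·711 ≡ 1 (mod 1624), hence d = 711.

711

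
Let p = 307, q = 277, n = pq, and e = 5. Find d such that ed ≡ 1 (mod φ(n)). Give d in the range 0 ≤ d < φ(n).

φ(n) = (p−1)(q−1) = 306·276 = 84456.
Need d with 5·d ≡ 1 (mod 84456). Apply the extended Euclidean algorithm:
84456 = 16891×5 + 1
5 = 5×1 + 0
Back-substitute:
1 = 84456 − 16891·5
So 5·(-16891) ≡ 1 (mod 84456), hence d ≡ -16891 ≡ 67565 (mod 84456).

67565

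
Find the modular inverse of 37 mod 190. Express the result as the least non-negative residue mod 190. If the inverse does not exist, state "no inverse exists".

gcd(190, 37) by repeated division:
190 = 5×37 + 5
37 = 7×5 + 2
5 = 2×2 + 1
2 = 2×1 + 0
Since gcd(37, 190) = 1, back-substitute to write 1 as a combination:
1 = 5 − 2·2
1 = −2·37 + 15·5
1 = 15·190 − 77·37
Hence 37⁻¹ ≡ -77 ≡ 113 (mod 190).

113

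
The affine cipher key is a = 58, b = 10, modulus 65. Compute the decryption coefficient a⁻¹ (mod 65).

Run Euclid on (65, 58):
65 = 1·58 + 7
58 = 8·7 + 2
7 = 3·2 + 1
2 = 2·1 + 0
Since gcd(58, 65) = 1, back-substitute to write 1 as a combination:
1 = 7 − 3·2
1 = −3·58 + 25·7
1 = 25·65 − 28·58
So 58·(-28) ≡ 1 (mod 65), and -28 ≡ 37 (mod 65).

37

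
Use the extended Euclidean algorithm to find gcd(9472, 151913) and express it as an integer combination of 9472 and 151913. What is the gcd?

Apply Euclid's algorithm to 151913 and 9472:
151913 = 16*9472 + 361
9472 = 26*361 + 86
361 = 4*86 + 17
86 = 5*17 + 1
17 = 17*1 + 0
gcd(9472, 151913) = 1.
Express as a combination:
1 = 86 − 5·17
1 = −5·361 + 21·86
1 = 21·9472 − 551·361
1 = −551·151913 + 8837·9472
So 1 = (-551)·151913 + (8837)·9472.

1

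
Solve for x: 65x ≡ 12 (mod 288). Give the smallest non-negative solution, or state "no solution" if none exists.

First find gcd(65, 288):
288 = 4·65 + 28
65 = 2·28 + 9
28 = 3·9 + 1
9 = 9·1 + 0
gcd = 1, so a unique solution mod 288 exists.
Back-substitute for the Bézout coefficients:
1 = 28 − 3·9
1 = −3·65 + 7·28
1 = 7·288 − 31·65
So 65·(-31) ≡ 1 (mod 288), giving 65⁻¹ ≡ 257.
x ≡ 65⁻¹·12 ≡ 257·12 ≡ 204 (mod 288).

204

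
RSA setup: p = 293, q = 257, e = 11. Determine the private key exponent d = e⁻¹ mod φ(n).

φ(n) = (p−1)(q−1) = 292·256 = 74752.
Need d with 11·d ≡ 1 (mod 74752). Apply the extended Euclidean algorithm:
74752 = 6795*11 + 7
11 = 1*7 + 4
7 = 1*4 + 3
4 = 1*3 + 1
3 = 3*1 + 0
Back-substitute:
1 = 4 − 3
1 = −7 + 2·4
1 = 2·11 − 3·7
1 = −3·74752 + 20387·11
So 11·20387 ≡ 1 (mod 74752), hence d = 20387.

20387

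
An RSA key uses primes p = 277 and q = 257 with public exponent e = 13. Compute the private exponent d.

65221

φ(n) = (p−1)(q−1) = 276·256 = 70656.
Need d with 13·d ≡ 1 (mod 70656). Apply the extended Euclidean algorithm:
70656 = 5435*13 + 1
13 = 13*1 + 0
Back-substitute:
1 = 70656 − 5435·13
So 13·(-5435) ≡ 1 (mod 70656), hence d ≡ -5435 ≡ 65221 (mod 70656).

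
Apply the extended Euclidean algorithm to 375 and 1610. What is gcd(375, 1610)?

Apply Euclid's algorithm to 1610 and 375:
1610 = 4·375 + 110
375 = 3·110 + 45
110 = 2·45 + 20
45 = 2·20 + 5
20 = 4·5 + 0
gcd(375, 1610) = 5.
Working backward:
5 = 45 − 2·20
5 = −2·110 + 5·45
5 = 5·375 − 17·110
5 = −17·1610 + 73·375
So 5 = (-17)·1610 + (73)·375.

5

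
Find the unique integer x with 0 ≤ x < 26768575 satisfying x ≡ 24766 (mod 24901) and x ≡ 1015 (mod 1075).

20543190

Write x = 24766 + 24901·k. Then 24901·k ≡ 1015 − 24766 ≡ 974 (mod 1075).
Need 24901⁻¹ mod 1075. Extended Euclid on (1075, 176):
1075 = 6*176 + 19
176 = 9*19 + 5
19 = 3*5 + 4
5 = 1*4 + 1
4 = 4*1 + 0
Back-substitute:
1 = 5 − 4
1 = −19 + 4·5
1 = 4·176 − 37·19
1 = −37·1075 + 226·176
24901⁻¹ ≡ 226 (mod 1075), so k ≡ 226·974 ≡ 824 (mod 1075).
x = 24766 + 24901·824 = 20543190.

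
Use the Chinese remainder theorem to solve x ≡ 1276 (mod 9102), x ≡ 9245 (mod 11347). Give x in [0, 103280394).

Write x = 1276 + 9102·k. Then 9102·k ≡ 9245 − 1276 ≡ 7969 (mod 11347).
Need 9102⁻¹ mod 11347. Extended Euclid on (11347, 9102):
11347 = 1×9102 + 2245
9102 = 4×2245 + 122
2245 = 18×122 + 49
122 = 2×49 + 24
49 = 2×24 + 1
24 = 24×1 + 0
Back-substitute:
1 = 49 − 2·24
1 = −2·122 + 5·49
1 = 5·2245 − 92·122
1 = −92·9102 + 373·2245
1 = 373·11347 − 465·9102
9102⁻¹ ≡ 10882 (mod 11347), so k ≡ 10882·7969 ≡ 4884 (mod 11347).
x = 1276 + 9102·4884 = 44455444.

44455444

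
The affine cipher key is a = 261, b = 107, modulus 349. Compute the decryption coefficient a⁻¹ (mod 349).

115

gcd(349, 261) by repeated division:
349 = 1*261 + 88
261 = 2*88 + 85
88 = 1*85 + 3
85 = 28*3 + 1
3 = 3*1 + 0
gcd = 1, so the inverse exists. Back-substitute:
1 = 85 − 28·3
1 = −28·88 + 29·85
1 = 29·261 − 86·88
1 = −86·349 + 115·261
So 261·115 ≡ 1 (mod 349).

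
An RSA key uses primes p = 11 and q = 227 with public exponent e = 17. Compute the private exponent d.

φ(n) = (p−1)(q−1) = 10·226 = 2260.
Need d with 17·d ≡ 1 (mod 2260). Apply the extended Euclidean algorithm:
2260 = 132*17 + 16
17 = 1*16 + 1
16 = 16*1 + 0
Back-substitute:
1 = 17 − 16
1 = −2260 + 133·17
So 17·133 ≡ 1 (mod 2260), hence d = 133.

133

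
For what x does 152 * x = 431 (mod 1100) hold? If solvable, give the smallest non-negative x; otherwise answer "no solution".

gcd(152, 1100):
1100 = 7×152 + 36
152 = 4×36 + 8
36 = 4×8 + 4
8 = 2×4 + 0
gcd = 4, but 4 ∤ 431, so the congruence has no solution.

no solution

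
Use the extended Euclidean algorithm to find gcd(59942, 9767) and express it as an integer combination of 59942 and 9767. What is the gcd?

1

Euclidean algorithm:
59942 = 6*9767 + 1340
9767 = 7*1340 + 387
1340 = 3*387 + 179
387 = 2*179 + 29
179 = 6*29 + 5
29 = 5*5 + 4
5 = 1*4 + 1
4 = 4*1 + 0
gcd(59942, 9767) = 1.
Working backward:
1 = 5 − 4
1 = −29 + 6·5
1 = 6·179 − 37·29
1 = −37·387 + 80·179
1 = 80·1340 − 277·387
1 = −277·9767 + 2019·1340
1 = 2019·59942 − 12391·9767
So 1 = (2019)·59942 + (-12391)·9767.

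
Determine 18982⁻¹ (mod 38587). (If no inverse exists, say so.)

Extended Euclidean algorithm:
38587 = 2×18982 + 623
18982 = 30×623 + 292
623 = 2×292 + 39
292 = 7×39 + 19
39 = 2×19 + 1
19 = 19×1 + 0
gcd = 1, so the inverse exists. Back-substitute:
1 = 39 − 2·19
1 = −2·292 + 15·39
1 = 15·623 − 32·292
1 = −32·18982 + 975·623
1 = 975·38587 − 1982·18982
So 18982·(-1982) ≡ 1 (mod 38587), and -1982 ≡ 36605 (mod 38587).

36605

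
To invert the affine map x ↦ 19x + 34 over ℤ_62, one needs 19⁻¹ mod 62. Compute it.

Apply the Euclidean algorithm to 62 and 19:
62 = 3*19 + 5
19 = 3*5 + 4
5 = 1*4 + 1
4 = 4*1 + 0
gcd = 1, so the inverse exists. Back-substitute:
1 = 5 − 4
1 = −19 + 4·5
1 = 4·62 − 13·19
Thus 19·(-13) ≡ 1 (mod 62); reducing, -13 mod 62 = 49.

49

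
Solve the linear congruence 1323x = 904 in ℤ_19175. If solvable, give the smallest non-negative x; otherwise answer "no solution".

3798

First find gcd(1323, 19175):
19175 = 14·1323 + 653
1323 = 2·653 + 17
653 = 38·17 + 7
17 = 2·7 + 3
7 = 2·3 + 1
3 = 3·1 + 0
gcd = 1, so a unique solution mod 19175 exists.
Back-substitute for the Bézout coefficients:
1 = 7 − 2·3
1 = −2·17 + 5·7
1 = 5·653 − 192·17
1 = −192·1323 + 389·653
1 = 389·19175 − 5638·1323
So 1323·(-5638) ≡ 1 (mod 19175), giving 1323⁻¹ ≡ 13537.
x ≡ 1323⁻¹·904 ≡ 13537·904 ≡ 3798 (mod 19175).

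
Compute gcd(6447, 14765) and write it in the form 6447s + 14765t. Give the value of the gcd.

Repeated division:
14765 = 2×6447 + 1871
6447 = 3×1871 + 834
1871 = 2×834 + 203
834 = 4×203 + 22
203 = 9×22 + 5
22 = 4×5 + 2
5 = 2×2 + 1
2 = 2×1 + 0
gcd(6447, 14765) = 1.
Working backward:
1 = 5 − 2·2
1 = −2·22 + 9·5
1 = 9·203 − 83·22
1 = −83·834 + 341·203
1 = 341·1871 − 765·834
1 = −765·6447 + 2636·1871
1 = 2636·14765 − 6037·6447
So 1 = (2636)·14765 + (-6037)·6447.

1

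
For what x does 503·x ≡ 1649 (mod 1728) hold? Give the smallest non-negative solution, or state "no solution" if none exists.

151

First find gcd(503, 1728):
1728 = 3·503 + 219
503 = 2·219 + 65
219 = 3·65 + 24
65 = 2·24 + 17
24 = 1·17 + 7
17 = 2·7 + 3
7 = 2·3 + 1
3 = 3·1 + 0
gcd = 1, so a unique solution mod 1728 exists.
Back-substitute for the Bézout coefficients:
1 = 7 − 2·3
1 = −2·17 + 5·7
1 = 5·24 − 7·17
1 = −7·65 + 19·24
1 = 19·219 − 64·65
1 = −64·503 + 147·219
1 = 147·1728 − 505·503
So 503·(-505) ≡ 1 (mod 1728), giving 503⁻¹ ≡ 1223.
x ≡ 503⁻¹·1649 ≡ 1223·1649 ≡ 151 (mod 1728).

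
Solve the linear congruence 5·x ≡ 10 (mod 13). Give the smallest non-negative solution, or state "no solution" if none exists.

2

First find gcd(5, 13):
13 = 2·5 + 3
5 = 1·3 + 2
3 = 1·2 + 1
2 = 2·1 + 0
gcd = 1, so a unique solution mod 13 exists.
Back-substitute for the Bézout coefficients:
1 = 3 − 2
1 = −5 + 2·3
1 = 2·13 − 5·5
So 5·(-5) ≡ 1 (mod 13), giving 5⁻¹ ≡ 8.
x ≡ 5⁻¹·10 ≡ 8·10 ≡ 2 (mod 13).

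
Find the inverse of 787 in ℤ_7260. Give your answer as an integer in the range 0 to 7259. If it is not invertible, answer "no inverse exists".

gcd(7260, 787) by repeated division:
7260 = 9×787 + 177
787 = 4×177 + 79
177 = 2×79 + 19
79 = 4×19 + 3
19 = 6×3 + 1
3 = 3×1 + 0
Since gcd(787, 7260) = 1, back-substitute to write 1 as a combination:
1 = 19 − 6·3
1 = −6·79 + 25·19
1 = 25·177 − 56·79
1 = −56·787 + 249·177
1 = 249·7260 − 2297·787
So 787·(-2297) ≡ 1 (mod 7260), and -2297 ≡ 4963 (mod 7260).

4963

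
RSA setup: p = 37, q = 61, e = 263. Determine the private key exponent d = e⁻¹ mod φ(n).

φ(n) = (p−1)(q−1) = 36·60 = 2160.
Need d with 263·d ≡ 1 (mod 2160). Apply the extended Euclidean algorithm:
2160 = 8·263 + 56
263 = 4·56 + 39
56 = 1·39 + 17
39 = 2·17 + 5
17 = 3·5 + 2
5 = 2·2 + 1
2 = 2·1 + 0
Back-substitute:
1 = 5 − 2·2
1 = −2·17 + 7·5
1 = 7·39 − 16·17
1 = −16·56 + 23·39
1 = 23·263 − 108·56
1 = −108·2160 + 887·263
So 263·887 ≡ 1 (mod 2160), hence d = 887.

887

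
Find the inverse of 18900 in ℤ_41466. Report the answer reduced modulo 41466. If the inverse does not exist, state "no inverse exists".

no inverse exists

Euclidean algorithm on 41466, 18900:
41466 = 2×18900 + 3666
18900 = 5×3666 + 570
3666 = 6×570 + 246
570 = 2×246 + 78
246 = 3×78 + 12
78 = 6×12 + 6
12 = 2×6 + 0
gcd(18900, 41466) = 6 ≠ 1, so 18900 has no multiplicative inverse modulo 41466.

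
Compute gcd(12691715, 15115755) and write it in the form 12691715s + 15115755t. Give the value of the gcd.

5

Euclidean algorithm:
15115755 = 1×12691715 + 2424040
12691715 = 5×2424040 + 571515
2424040 = 4×571515 + 137980
571515 = 4×137980 + 19595
137980 = 7×19595 + 815
19595 = 24×815 + 35
815 = 23×35 + 10
35 = 3×10 + 5
10 = 2×5 + 0
gcd(12691715, 15115755) = 5.
Working backward:
5 = 35 − 3·10
5 = −3·815 + 70·35
5 = 70·19595 − 1683·815
5 = −1683·137980 + 11851·19595
5 = 11851·571515 − 49087·137980
5 = −49087·2424040 + 208199·571515
5 = 208199·12691715 − 1090082·2424040
5 = −1090082·15115755 + 1298281·12691715
So 5 = (-1090082)·15115755 + (1298281)·12691715.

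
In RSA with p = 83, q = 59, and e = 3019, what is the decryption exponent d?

1547

φ(n) = (p−1)(q−1) = 82·58 = 4756.
Need d with 3019·d ≡ 1 (mod 4756). Apply the extended Euclidean algorithm:
4756 = 1×3019 + 1737
3019 = 1×1737 + 1282
1737 = 1×1282 + 455
1282 = 2×455 + 372
455 = 1×372 + 83
372 = 4×83 + 40
83 = 2×40 + 3
40 = 13×3 + 1
3 = 3×1 + 0
Back-substitute:
1 = 40 − 13·3
1 = −13·83 + 27·40
1 = 27·372 − 121·83
1 = −121·455 + 148·372
1 = 148·1282 − 417·455
1 = −417·1737 + 565·1282
1 = 565·3019 − 982·1737
1 = −982·4756 + 1547·3019
So 3019·1547 ≡ 1 (mod 4756), hence d = 1547.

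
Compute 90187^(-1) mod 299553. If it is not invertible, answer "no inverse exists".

Extended Euclidean algorithm:
299553 = 3×90187 + 28992
90187 = 3×28992 + 3211
28992 = 9×3211 + 93
3211 = 34×93 + 49
93 = 1×49 + 44
49 = 1×44 + 5
44 = 8×5 + 4
5 = 1×4 + 1
4 = 4×1 + 0
The gcd is 1. Working backward:
1 = 5 − 4
1 = −44 + 9·5
1 = 9·49 − 10·44
1 = −10·93 + 19·49
1 = 19·3211 − 656·93
1 = −656·28992 + 5923·3211
1 = 5923·90187 − 18425·28992
1 = −18425·299553 + 61198·90187
So 90187·61198 ≡ 1 (mod 299553).

61198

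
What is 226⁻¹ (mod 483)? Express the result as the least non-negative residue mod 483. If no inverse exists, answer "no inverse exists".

gcd(483, 226) by repeated division:
483 = 2·226 + 31
226 = 7·31 + 9
31 = 3·9 + 4
9 = 2·4 + 1
4 = 4·1 + 0
The gcd is 1. Working backward:
1 = 9 − 2·4
1 = −2·31 + 7·9
1 = 7·226 − 51·31
1 = −51·483 + 109·226
So 226·109 ≡ 1 (mod 483).

109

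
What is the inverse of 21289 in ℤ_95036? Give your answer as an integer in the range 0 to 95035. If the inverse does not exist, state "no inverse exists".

23557

Apply the Euclidean algorithm to 95036 and 21289:
95036 = 4×21289 + 9880
21289 = 2×9880 + 1529
9880 = 6×1529 + 706
1529 = 2×706 + 117
706 = 6×117 + 4
117 = 29×4 + 1
4 = 4×1 + 0
gcd = 1, so the inverse exists. Back-substitute:
1 = 117 − 29·4
1 = −29·706 + 175·117
1 = 175·1529 − 379·706
1 = −379·9880 + 2449·1529
1 = 2449·21289 − 5277·9880
1 = −5277·95036 + 23557·21289
So 21289·23557 ≡ 1 (mod 95036).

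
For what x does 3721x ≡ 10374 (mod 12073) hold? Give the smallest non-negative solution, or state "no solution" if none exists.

4795

First find gcd(3721, 12073):
12073 = 3·3721 + 910
3721 = 4·910 + 81
910 = 11·81 + 19
81 = 4·19 + 5
19 = 3·5 + 4
5 = 1·4 + 1
4 = 4·1 + 0
gcd = 1, so a unique solution mod 12073 exists.
Back-substitute for the Bézout coefficients:
1 = 5 − 4
1 = −19 + 4·5
1 = 4·81 − 17·19
1 = −17·910 + 191·81
1 = 191·3721 − 781·910
1 = −781·12073 + 2534·3721
So 3721·(2534) ≡ 1 (mod 12073), giving 3721⁻¹ ≡ 2534.
x ≡ 3721⁻¹·10374 ≡ 2534·10374 ≡ 4795 (mod 12073).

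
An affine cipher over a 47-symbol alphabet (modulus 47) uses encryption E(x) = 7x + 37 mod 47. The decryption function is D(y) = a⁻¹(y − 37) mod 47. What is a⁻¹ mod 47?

27

Apply the Euclidean algorithm to 47 and 7:
47 = 6×7 + 5
7 = 1×5 + 2
5 = 2×2 + 1
2 = 2×1 + 0
Since gcd(7, 47) = 1, back-substitute to write 1 as a combination:
1 = 5 − 2·2
1 = −2·7 + 3·5
1 = 3·47 − 20·7
So 7·(-20) ≡ 1 (mod 47), and -20 ≡ 27 (mod 47).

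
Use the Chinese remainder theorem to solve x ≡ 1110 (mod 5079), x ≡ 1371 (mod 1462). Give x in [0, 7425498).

2799639

Write x = 1110 + 5079·k. Then 5079·k ≡ 1371 − 1110 ≡ 261 (mod 1462).
Need 5079⁻¹ mod 1462. Extended Euclid on (1462, 693):
1462 = 2*693 + 76
693 = 9*76 + 9
76 = 8*9 + 4
9 = 2*4 + 1
4 = 4*1 + 0
Back-substitute:
1 = 9 − 2·4
1 = −2·76 + 17·9
1 = 17·693 − 155·76
1 = −155·1462 + 327·693
5079⁻¹ ≡ 327 (mod 1462), so k ≡ 327·261 ≡ 551 (mod 1462).
x = 1110 + 5079·551 = 2799639.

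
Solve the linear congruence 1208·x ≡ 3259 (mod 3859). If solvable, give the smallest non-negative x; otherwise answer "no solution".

1814

First find gcd(1208, 3859):
3859 = 3*1208 + 235
1208 = 5*235 + 33
235 = 7*33 + 4
33 = 8*4 + 1
4 = 4*1 + 0
gcd = 1, so a unique solution mod 3859 exists.
Back-substitute for the Bézout coefficients:
1 = 33 − 8·4
1 = −8·235 + 57·33
1 = 57·1208 − 293·235
1 = −293·3859 + 936·1208
So 1208·(936) ≡ 1 (mod 3859), giving 1208⁻¹ ≡ 936.
x ≡ 1208⁻¹·3259 ≡ 936·3259 ≡ 1814 (mod 3859).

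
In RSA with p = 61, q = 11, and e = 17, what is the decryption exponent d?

353

φ(n) = (p−1)(q−1) = 60·10 = 600.
Need d with 17·d ≡ 1 (mod 600). Apply the extended Euclidean algorithm:
600 = 35·17 + 5
17 = 3·5 + 2
5 = 2·2 + 1
2 = 2·1 + 0
Back-substitute:
1 = 5 − 2·2
1 = −2·17 + 7·5
1 = 7·600 − 247·17
So 17·(-247) ≡ 1 (mod 600), hence d ≡ -247 ≡ 353 (mod 600).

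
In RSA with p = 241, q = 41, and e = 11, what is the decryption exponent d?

3491

φ(n) = (p−1)(q−1) = 240·40 = 9600.
Need d with 11·d ≡ 1 (mod 9600). Apply the extended Euclidean algorithm:
9600 = 872*11 + 8
11 = 1*8 + 3
8 = 2*3 + 2
3 = 1*2 + 1
2 = 2*1 + 0
Back-substitute:
1 = 3 − 2
1 = −8 + 3·3
1 = 3·11 − 4·8
1 = −4·9600 + 3491·11
So 11·3491 ≡ 1 (mod 9600), hence d = 3491.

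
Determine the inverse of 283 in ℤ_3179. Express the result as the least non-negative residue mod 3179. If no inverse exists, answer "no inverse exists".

337

Extended Euclidean algorithm:
3179 = 11×283 + 66
283 = 4×66 + 19
66 = 3×19 + 9
19 = 2×9 + 1
9 = 9×1 + 0
gcd = 1, so the inverse exists. Back-substitute:
1 = 19 − 2·9
1 = −2·66 + 7·19
1 = 7·283 − 30·66
1 = −30·3179 + 337·283
So 283·337 ≡ 1 (mod 3179).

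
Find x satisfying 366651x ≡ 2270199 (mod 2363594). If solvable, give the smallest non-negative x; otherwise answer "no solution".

First find gcd(366651, 2363594):
2363594 = 6*366651 + 163688
366651 = 2*163688 + 39275
163688 = 4*39275 + 6588
39275 = 5*6588 + 6335
6588 = 1*6335 + 253
6335 = 25*253 + 10
253 = 25*10 + 3
10 = 3*3 + 1
3 = 3*1 + 0
gcd = 1, so a unique solution mod 2363594 exists.
Back-substitute for the Bézout coefficients:
1 = 10 − 3·3
1 = −3·253 + 76·10
1 = 76·6335 − 1903·253
1 = −1903·6588 + 1979·6335
1 = 1979·39275 − 11798·6588
1 = −11798·163688 + 49171·39275
1 = 49171·366651 − 110140·163688
1 = −110140·2363594 + 710011·366651
So 366651·(710011) ≡ 1 (mod 2363594), giving 366651⁻¹ ≡ 710011.
x ≡ 366651⁻¹·2270199 ≡ 710011·2270199 ≡ 1515919 (mod 2363594).

1515919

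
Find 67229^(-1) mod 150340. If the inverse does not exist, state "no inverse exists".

Run Euclid on (150340, 67229):
150340 = 2×67229 + 15882
67229 = 4×15882 + 3701
15882 = 4×3701 + 1078
3701 = 3×1078 + 467
1078 = 2×467 + 144
467 = 3×144 + 35
144 = 4×35 + 4
35 = 8×4 + 3
4 = 1×3 + 1
3 = 3×1 + 0
Since gcd(67229, 150340) = 1, back-substitute to write 1 as a combination:
1 = 4 − 3
1 = −35 + 9·4
1 = 9·144 − 37·35
1 = −37·467 + 120·144
1 = 120·1078 − 277·467
1 = −277·3701 + 951·1078
1 = 951·15882 − 4081·3701
1 = −4081·67229 + 17275·15882
1 = 17275·150340 − 38631·67229
So 67229·(-38631) ≡ 1 (mod 150340), and -38631 ≡ 111709 (mod 150340).

111709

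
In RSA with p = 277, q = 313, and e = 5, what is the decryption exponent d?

φ(n) = (p−1)(q−1) = 276·312 = 86112.
Need d with 5·d ≡ 1 (mod 86112). Apply the extended Euclidean algorithm:
86112 = 17222·5 + 2
5 = 2·2 + 1
2 = 2·1 + 0
Back-substitute:
1 = 5 − 2·2
1 = −2·86112 + 34445·5
So 5·34445 ≡ 1 (mod 86112), hence d = 34445.

34445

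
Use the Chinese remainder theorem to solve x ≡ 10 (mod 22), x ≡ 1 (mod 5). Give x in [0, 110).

76

Write x = 10 + 22·k. Then 22·k ≡ 1 − 10 ≡ 1 (mod 5).
Need 22⁻¹ mod 5. Extended Euclid on (5, 2):
5 = 2·2 + 1
2 = 2·1 + 0
Back-substitute:
1 = 5 − 2·2
22⁻¹ ≡ 3 (mod 5), so k ≡ 3·1 ≡ 3 (mod 5).
x = 10 + 22·3 = 76.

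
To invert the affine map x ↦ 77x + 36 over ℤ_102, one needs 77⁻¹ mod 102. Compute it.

53

Run Euclid on (102, 77):
102 = 1·77 + 25
77 = 3·25 + 2
25 = 12·2 + 1
2 = 2·1 + 0
gcd = 1, so the inverse exists. Back-substitute:
1 = 25 − 12·2
1 = −12·77 + 37·25
1 = 37·102 − 49·77
So 77·(-49) ≡ 1 (mod 102), and -49 ≡ 53 (mod 102).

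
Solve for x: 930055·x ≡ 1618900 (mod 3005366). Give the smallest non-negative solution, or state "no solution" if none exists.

gcd(930055, 3005366):
3005366 = 3·930055 + 215201
930055 = 4·215201 + 69251
215201 = 3·69251 + 7448
69251 = 9·7448 + 2219
7448 = 3·2219 + 791
2219 = 2·791 + 637
791 = 1·637 + 154
637 = 4·154 + 21
154 = 7·21 + 7
21 = 3·7 + 0
gcd = 7, but 7 ∤ 1618900, so the congruence has no solution.

no solution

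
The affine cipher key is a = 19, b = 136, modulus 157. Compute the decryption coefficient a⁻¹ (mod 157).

Run Euclid on (157, 19):
157 = 8×19 + 5
19 = 3×5 + 4
5 = 1×4 + 1
4 = 4×1 + 0
Since gcd(19, 157) = 1, back-substitute to write 1 as a combination:
1 = 5 − 4
1 = −19 + 4·5
1 = 4·157 − 33·19
Hence 19⁻¹ ≡ -33 ≡ 124 (mod 157).

124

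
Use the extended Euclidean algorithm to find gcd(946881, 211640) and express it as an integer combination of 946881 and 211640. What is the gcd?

Repeated division:
946881 = 4*211640 + 100321
211640 = 2*100321 + 10998
100321 = 9*10998 + 1339
10998 = 8*1339 + 286
1339 = 4*286 + 195
286 = 1*195 + 91
195 = 2*91 + 13
91 = 7*13 + 0
gcd(946881, 211640) = 13.
Express as a combination:
13 = 195 − 2·91
13 = −2·286 + 3·195
13 = 3·1339 − 14·286
13 = −14·10998 + 115·1339
13 = 115·100321 − 1049·10998
13 = −1049·211640 + 2213·100321
13 = 2213·946881 − 9901·211640
So 13 = (2213)·946881 + (-9901)·211640.

13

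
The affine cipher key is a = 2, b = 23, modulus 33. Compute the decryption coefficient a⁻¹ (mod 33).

Run Euclid on (33, 2):
33 = 16*2 + 1
2 = 2*1 + 0
Since gcd(2, 33) = 1, back-substitute to write 1 as a combination:
1 = 33 − 16·2
Thus 2·(-16) ≡ 1 (mod 33); reducing, -16 mod 33 = 17.

17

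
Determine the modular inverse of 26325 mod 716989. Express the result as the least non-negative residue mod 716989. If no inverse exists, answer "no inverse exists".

Compute gcd(26325, 716989):
716989 = 27*26325 + 6214
26325 = 4*6214 + 1469
6214 = 4*1469 + 338
1469 = 4*338 + 117
338 = 2*117 + 104
117 = 1*104 + 13
104 = 8*13 + 0
The gcd is 13, not 1, hence no inverse exists.

no inverse exists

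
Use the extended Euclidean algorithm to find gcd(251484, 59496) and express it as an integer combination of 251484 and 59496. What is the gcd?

12

Apply Euclid's algorithm to 251484 and 59496:
251484 = 4*59496 + 13500
59496 = 4*13500 + 5496
13500 = 2*5496 + 2508
5496 = 2*2508 + 480
2508 = 5*480 + 108
480 = 4*108 + 48
108 = 2*48 + 12
48 = 4*12 + 0
gcd(251484, 59496) = 12.
Back-substituting:
12 = 108 − 2·48
12 = −2·480 + 9·108
12 = 9·2508 − 47·480
12 = −47·5496 + 103·2508
12 = 103·13500 − 253·5496
12 = −253·59496 + 1115·13500
12 = 1115·251484 − 4713·59496
So 12 = (1115)·251484 + (-4713)·59496.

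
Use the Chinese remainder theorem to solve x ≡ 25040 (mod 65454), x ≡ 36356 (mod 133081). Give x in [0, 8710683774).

Write x = 25040 + 65454·k. Then 65454·k ≡ 36356 − 25040 ≡ 11316 (mod 133081).
Need 65454⁻¹ mod 133081. Extended Euclid on (133081, 65454):
133081 = 2*65454 + 2173
65454 = 30*2173 + 264
2173 = 8*264 + 61
264 = 4*61 + 20
61 = 3*20 + 1
20 = 20*1 + 0
Back-substitute:
1 = 61 − 3·20
1 = −3·264 + 13·61
1 = 13·2173 − 107·264
1 = −107·65454 + 3223·2173
1 = 3223·133081 − 6553·65454
65454⁻¹ ≡ 126528 (mod 133081), so k ≡ 126528·11316 ≡ 105450 (mod 133081).
x = 25040 + 65454·105450 = 6902149340.

6902149340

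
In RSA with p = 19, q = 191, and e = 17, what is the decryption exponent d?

2213

φ(n) = (p−1)(q−1) = 18·190 = 3420.
Need d with 17·d ≡ 1 (mod 3420). Apply the extended Euclidean algorithm:
3420 = 201×17 + 3
17 = 5×3 + 2
3 = 1×2 + 1
2 = 2×1 + 0
Back-substitute:
1 = 3 − 2
1 = −17 + 6·3
1 = 6·3420 − 1207·17
So 17·(-1207) ≡ 1 (mod 3420), hence d ≡ -1207 ≡ 2213 (mod 3420).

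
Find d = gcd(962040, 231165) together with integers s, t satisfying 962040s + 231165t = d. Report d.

15

Repeated division:
962040 = 4·231165 + 37380
231165 = 6·37380 + 6885
37380 = 5·6885 + 2955
6885 = 2·2955 + 975
2955 = 3·975 + 30
975 = 32·30 + 15
30 = 2·15 + 0
gcd(962040, 231165) = 15.
Express as a combination:
15 = 975 − 32·30
15 = −32·2955 + 97·975
15 = 97·6885 − 226·2955
15 = −226·37380 + 1227·6885
15 = 1227·231165 − 7588·37380
15 = −7588·962040 + 31579·231165
So 15 = (-7588)·962040 + (31579)·231165.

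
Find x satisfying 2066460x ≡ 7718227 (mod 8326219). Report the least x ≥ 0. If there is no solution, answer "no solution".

First find gcd(2066460, 8326219):
8326219 = 4·2066460 + 60379
2066460 = 34·60379 + 13574
60379 = 4·13574 + 6083
13574 = 2·6083 + 1408
6083 = 4·1408 + 451
1408 = 3·451 + 55
451 = 8·55 + 11
55 = 5·11 + 0
gcd = 11 and 11 | 7718227, so solutions exist. Divide through by 11: 187860x ≡ 701657 (mod 756929).
Now find 187860⁻¹ mod 756929:
756929 = 4·187860 + 5489
187860 = 34·5489 + 1234
5489 = 4·1234 + 553
1234 = 2·553 + 128
553 = 4·128 + 41
128 = 3·41 + 5
41 = 8·5 + 1
5 = 5·1 + 0
Back-substitute:
1 = 41 − 8·5
1 = −8·128 + 25·41
1 = 25·553 − 108·128
1 = −108·1234 + 241·553
1 = 241·5489 − 1072·1234
1 = −1072·187860 + 36689·5489
1 = 36689·756929 − 147828·187860
So 187860·(-147828) ≡ 1 (mod 756929), i.e. 187860⁻¹ ≡ 609101.
Then x ≡ 609101·701657 ≡ 457590 (mod 756929); the smallest non-negative solution is x = 457590.

457590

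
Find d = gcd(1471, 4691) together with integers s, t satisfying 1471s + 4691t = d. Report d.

1

Repeated division:
4691 = 3*1471 + 278
1471 = 5*278 + 81
278 = 3*81 + 35
81 = 2*35 + 11
35 = 3*11 + 2
11 = 5*2 + 1
2 = 2*1 + 0
gcd(1471, 4691) = 1.
Express as a combination:
1 = 11 − 5·2
1 = −5·35 + 16·11
1 = 16·81 − 37·35
1 = −37·278 + 127·81
1 = 127·1471 − 672·278
1 = −672·4691 + 2143·1471
So 1 = (-672)·4691 + (2143)·1471.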